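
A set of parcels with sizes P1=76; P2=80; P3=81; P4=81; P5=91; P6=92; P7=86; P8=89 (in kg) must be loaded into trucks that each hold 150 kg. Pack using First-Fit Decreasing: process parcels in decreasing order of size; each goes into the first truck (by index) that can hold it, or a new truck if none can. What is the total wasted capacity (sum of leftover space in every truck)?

Sorted descending: 92, 91, 89, 86, 81, 81, 80, 76.
truck 1: place 92 kg, 58 kg left
truck 2: place 91 kg, 59 kg left
truck 3: place 89 kg, 61 kg left
truck 4: place 86 kg, 64 kg left
truck 5: place 81 kg, 69 kg left
truck 6: place 81 kg, 69 kg left
truck 7: place 80 kg, 70 kg left
truck 8: place 76 kg, 74 kg left
8 trucks × 150 kg = 1200 kg; used 676 kg; unused 524 kg.

524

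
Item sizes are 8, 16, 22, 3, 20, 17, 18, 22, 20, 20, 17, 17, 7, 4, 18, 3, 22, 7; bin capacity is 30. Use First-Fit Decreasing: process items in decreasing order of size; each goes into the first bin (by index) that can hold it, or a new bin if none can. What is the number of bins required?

12

Sorted descending: 22, 22, 22, 20, 20, 20, 18, 18, 17, 17, 17, 16, 8, 7, 7, 4, 3, 3.
Put 22 in bin 1; 8 remain.
Put 22 in bin 2; 8 remain.
Put 22 in bin 3; 8 remain.
Put 20 in bin 4; 10 remain.
Put 20 in bin 5; 10 remain.
Put 20 in bin 6; 10 remain.
Put 18 in bin 7; 12 remain.
Put 18 in bin 8; 12 remain.
Put 17 in bin 9; 13 remain.
Put 17 in bin 10; 13 remain.
Put 17 in bin 11; 13 remain.
Put 16 in bin 12; 14 remain.
Put 8 in bin 1; 0 remain.
Put 7 in bin 2; 1 remain.
Put 7 in bin 3; 1 remain.
Put 4 in bin 4; 6 remain.
Put 3 in bin 4; 3 remain.
Put 3 in bin 4; 0 remain.
Final bins: [22,8] [22,7] [22,7] [20,4,3,3] [20] [20] [18] [18] [17] [17] [17] [16].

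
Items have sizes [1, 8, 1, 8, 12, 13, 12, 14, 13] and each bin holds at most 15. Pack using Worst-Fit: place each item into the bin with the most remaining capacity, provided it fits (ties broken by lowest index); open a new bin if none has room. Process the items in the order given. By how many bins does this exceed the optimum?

0

Worst-Fit: [1,8,1] [8] [12] [13] [12] [14] [13] → 7 bins.
7 items exceed 7.5 (half the capacity), and no two of those can share a bin, so at least 7 bins are needed.
So 7 is already optimal.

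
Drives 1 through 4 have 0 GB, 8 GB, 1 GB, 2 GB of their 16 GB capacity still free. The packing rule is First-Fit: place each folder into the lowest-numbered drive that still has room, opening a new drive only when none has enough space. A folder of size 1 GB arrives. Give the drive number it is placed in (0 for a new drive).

2

Drives with room: drive 2 (8 GB), drive 3 (1 GB), drive 4 (2 GB).
The first with room is drive 2.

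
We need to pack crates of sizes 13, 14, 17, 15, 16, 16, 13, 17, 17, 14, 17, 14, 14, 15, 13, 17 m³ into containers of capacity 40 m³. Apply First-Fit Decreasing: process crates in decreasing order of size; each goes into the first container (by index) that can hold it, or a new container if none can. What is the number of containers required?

Sorted descending: 17, 17, 17, 17, 17, 16, 16, 15, 15, 14, 14, 14, 14, 13, 13, 13.
17 m³ → container 1 (remaining 23 m³)
17 m³ → container 1 (remaining 6 m³)
17 m³ → container 2 (remaining 23 m³)
17 m³ → container 2 (remaining 6 m³)
17 m³ → container 3 (remaining 23 m³)
16 m³ → container 3 (remaining 7 m³)
16 m³ → container 4 (remaining 24 m³)
15 m³ → container 4 (remaining 9 m³)
15 m³ → container 5 (remaining 25 m³)
14 m³ → container 5 (remaining 11 m³)
14 m³ → container 6 (remaining 26 m³)
14 m³ → container 6 (remaining 12 m³)
14 m³ → container 7 (remaining 26 m³)
13 m³ → container 7 (remaining 13 m³)
13 m³ → container 7 (remaining 0 m³)
13 m³ → container 8 (remaining 27 m³)

8 containers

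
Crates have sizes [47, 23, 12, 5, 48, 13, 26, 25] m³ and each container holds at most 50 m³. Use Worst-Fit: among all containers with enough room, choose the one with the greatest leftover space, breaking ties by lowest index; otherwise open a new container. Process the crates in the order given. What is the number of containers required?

Put 47 m³ in container 1; 3 m³ remain.
Put 23 m³ in container 2; 27 m³ remain.
Put 12 m³ in container 2; 15 m³ remain.
Put 5 m³ in container 2; 10 m³ remain.
Put 48 m³ in container 3; 2 m³ remain.
Put 13 m³ in container 4; 37 m³ remain.
Put 26 m³ in container 4; 11 m³ remain.
Put 25 m³ in container 5; 25 m³ remain.

5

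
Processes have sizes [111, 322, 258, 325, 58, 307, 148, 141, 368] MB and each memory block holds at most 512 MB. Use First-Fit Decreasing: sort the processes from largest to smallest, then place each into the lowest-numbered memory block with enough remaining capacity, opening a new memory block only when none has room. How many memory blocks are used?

5 memory blocks

Sorted descending: 368, 325, 322, 307, 258, 148, 141, 111, 58.
368 MB → memory block 1 (remaining 144 MB)
325 MB → memory block 2 (remaining 187 MB)
322 MB → memory block 3 (remaining 190 MB)
307 MB → memory block 4 (remaining 205 MB)
258 MB → memory block 5 (remaining 254 MB)
148 MB → memory block 2 (remaining 39 MB)
141 MB → memory block 1 (remaining 3 MB)
111 MB → memory block 3 (remaining 79 MB)
58 MB → memory block 3 (remaining 21 MB)
Final memory blocks: [368,141] [325,148] [322,111,58] [307] [258].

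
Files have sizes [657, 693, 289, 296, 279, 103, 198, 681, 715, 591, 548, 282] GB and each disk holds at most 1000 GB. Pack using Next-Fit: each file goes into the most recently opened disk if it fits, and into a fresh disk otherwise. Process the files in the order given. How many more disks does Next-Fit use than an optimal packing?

Next-Fit: [657] [693,289] [296,279,103,198] [681] [715] [591] [548,282] → 7 disks.
Total size 5332 GB; any packing needs at least ⌈5332/1000⌉ = 6 disks.
An optimal packing achieves that bound: [715,282] [693,296] [681,289] [657,279] [591,198,103] [548] → 6 disks.
Excess: 7 − 6 = 1.

1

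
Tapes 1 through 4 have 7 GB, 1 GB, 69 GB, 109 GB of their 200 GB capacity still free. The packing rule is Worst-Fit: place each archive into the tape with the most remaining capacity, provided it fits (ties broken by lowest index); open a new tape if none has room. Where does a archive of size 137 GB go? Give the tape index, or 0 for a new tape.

0

No tape has ≥ 137 GB free, so a new tape is opened.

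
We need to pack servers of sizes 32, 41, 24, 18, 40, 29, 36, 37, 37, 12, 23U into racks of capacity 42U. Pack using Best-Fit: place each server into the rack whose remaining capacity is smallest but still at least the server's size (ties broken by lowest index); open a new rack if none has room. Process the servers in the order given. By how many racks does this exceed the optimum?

Best-Fit: [32] [41] [24,18] [40] [29,12] [36] [37] [37] [23] → 9 racks.
9 servers exceed 21U (half the capacity), and no two of those can share a rack, so at least 9 racks are needed.
So 9 is already optimal.

0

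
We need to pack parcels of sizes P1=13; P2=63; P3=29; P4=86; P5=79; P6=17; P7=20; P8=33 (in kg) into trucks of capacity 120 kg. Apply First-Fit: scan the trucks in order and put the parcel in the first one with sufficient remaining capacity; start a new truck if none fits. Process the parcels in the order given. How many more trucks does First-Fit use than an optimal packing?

1

First-Fit: [13,63,29] [86,17] [79,20] [33] → 4 trucks.
Total size 340 kg; any packing needs at least ⌈340/120⌉ = 3 trucks.
An optimal packing achieves that bound: [86,33] [79,29] [63,20,17,13] → 3 trucks.
Excess: 4 − 3 = 1.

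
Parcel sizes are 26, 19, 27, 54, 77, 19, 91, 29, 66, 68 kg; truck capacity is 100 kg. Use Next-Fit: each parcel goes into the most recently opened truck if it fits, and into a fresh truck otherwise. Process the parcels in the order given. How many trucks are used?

6

Put 26 kg in truck 1; 74 kg remain.
Put 19 kg in truck 1; 55 kg remain.
Put 27 kg in truck 1; 28 kg remain.
Put 54 kg in truck 2; 46 kg remain.
Put 77 kg in truck 3; 23 kg remain.
Put 19 kg in truck 3; 4 kg remain.
Put 91 kg in truck 4; 9 kg remain.
Put 29 kg in truck 5; 71 kg remain.
Put 66 kg in truck 5; 5 kg remain.
Put 68 kg in truck 6; 32 kg remain.
Final trucks: [26,19,27] [54] [77,19] [91] [29,66] [68].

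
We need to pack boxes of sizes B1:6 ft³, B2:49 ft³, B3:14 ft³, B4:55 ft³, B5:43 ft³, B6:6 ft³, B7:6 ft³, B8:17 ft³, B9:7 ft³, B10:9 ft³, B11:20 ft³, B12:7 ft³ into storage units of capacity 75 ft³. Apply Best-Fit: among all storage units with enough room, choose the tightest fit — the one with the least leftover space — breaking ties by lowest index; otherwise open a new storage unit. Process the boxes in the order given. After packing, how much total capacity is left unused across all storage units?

storage unit 1: place B1 (6 ft³), 69 ft³ left
storage unit 1: place B2 (49 ft³), 20 ft³ left
storage unit 1: place B3 (14 ft³), 6 ft³ left
storage unit 2: place B4 (55 ft³), 20 ft³ left
storage unit 3: place B5 (43 ft³), 32 ft³ left
storage unit 1: place B6 (6 ft³), 0 ft³ left
storage unit 2: place B7 (6 ft³), 14 ft³ left
storage unit 3: place B8 (17 ft³), 15 ft³ left
storage unit 2: place B9 (7 ft³), 7 ft³ left
storage unit 3: place B10 (9 ft³), 6 ft³ left
storage unit 4: place B11 (20 ft³), 55 ft³ left
storage unit 2: place B12 (7 ft³), 0 ft³ left
4 storage units × 75 ft³ = 300 ft³; used 239 ft³; unused 61 ft³.

61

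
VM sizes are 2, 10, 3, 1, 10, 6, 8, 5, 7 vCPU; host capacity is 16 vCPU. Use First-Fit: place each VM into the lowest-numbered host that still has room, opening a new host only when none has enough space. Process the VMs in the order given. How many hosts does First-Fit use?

4

2 vCPU → host 1 (remaining 14 vCPU)
10 vCPU → host 1 (remaining 4 vCPU)
3 vCPU → host 1 (remaining 1 vCPU)
1 vCPU → host 1 (remaining 0 vCPU)
10 vCPU → host 2 (remaining 6 vCPU)
6 vCPU → host 2 (remaining 0 vCPU)
8 vCPU → host 3 (remaining 8 vCPU)
5 vCPU → host 3 (remaining 3 vCPU)
7 vCPU → host 4 (remaining 9 vCPU)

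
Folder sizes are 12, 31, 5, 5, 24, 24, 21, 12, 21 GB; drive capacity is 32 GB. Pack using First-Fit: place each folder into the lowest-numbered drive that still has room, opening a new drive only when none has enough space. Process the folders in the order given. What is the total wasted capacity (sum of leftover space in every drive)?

12 GB → drive 1 (remaining 20 GB)
31 GB → drive 2 (remaining 1 GB)
5 GB → drive 1 (remaining 15 GB)
5 GB → drive 1 (remaining 10 GB)
24 GB → drive 3 (remaining 8 GB)
24 GB → drive 4 (remaining 8 GB)
21 GB → drive 5 (remaining 11 GB)
12 GB → drive 6 (remaining 20 GB)
21 GB → drive 7 (remaining 11 GB)
7 drives × 32 GB = 224 GB; used 155 GB; unused 69 GB.

69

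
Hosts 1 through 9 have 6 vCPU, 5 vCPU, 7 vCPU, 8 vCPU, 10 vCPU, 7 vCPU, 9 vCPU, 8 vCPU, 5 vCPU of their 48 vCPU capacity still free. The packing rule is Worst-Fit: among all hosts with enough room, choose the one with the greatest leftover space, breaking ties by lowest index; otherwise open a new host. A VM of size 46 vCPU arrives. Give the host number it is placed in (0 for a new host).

No host has ≥ 46 vCPU free, so a new host is opened.

0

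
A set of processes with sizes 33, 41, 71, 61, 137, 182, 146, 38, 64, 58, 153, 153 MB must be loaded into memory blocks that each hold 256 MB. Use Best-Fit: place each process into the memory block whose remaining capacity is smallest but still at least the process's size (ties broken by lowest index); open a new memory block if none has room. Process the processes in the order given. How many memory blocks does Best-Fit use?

Put 33 MB in memory block 1; 223 MB remain.
Put 41 MB in memory block 1; 182 MB remain.
Put 71 MB in memory block 1; 111 MB remain.
Put 61 MB in memory block 1; 50 MB remain.
Put 137 MB in memory block 2; 119 MB remain.
Put 182 MB in memory block 3; 74 MB remain.
Put 146 MB in memory block 4; 110 MB remain.
Put 38 MB in memory block 1; 12 MB remain.
Put 64 MB in memory block 3; 10 MB remain.
Put 58 MB in memory block 4; 52 MB remain.
Put 153 MB in memory block 5; 103 MB remain.
Put 153 MB in memory block 6; 103 MB remain.
Final memory blocks: [33,41,71,61,38] [137] [182,64] [146,58] [153] [153].

6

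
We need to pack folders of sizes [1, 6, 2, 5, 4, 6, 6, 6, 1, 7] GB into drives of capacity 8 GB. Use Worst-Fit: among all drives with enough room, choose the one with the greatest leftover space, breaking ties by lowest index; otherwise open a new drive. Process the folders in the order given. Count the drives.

drive 1: place 1 GB, 7 GB left
drive 1: place 6 GB, 1 GB left
drive 2: place 2 GB, 6 GB left
drive 2: place 5 GB, 1 GB left
drive 3: place 4 GB, 4 GB left
drive 4: place 6 GB, 2 GB left
drive 5: place 6 GB, 2 GB left
drive 6: place 6 GB, 2 GB left
drive 3: place 1 GB, 3 GB left
drive 7: place 7 GB, 1 GB left

7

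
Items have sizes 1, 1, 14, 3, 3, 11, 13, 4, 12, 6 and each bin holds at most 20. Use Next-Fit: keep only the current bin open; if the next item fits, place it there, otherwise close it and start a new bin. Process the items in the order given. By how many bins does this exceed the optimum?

Next-Fit: [1,1,14,3] [3,11] [13,4] [12,6] → 4 bins.
Total size 68; any packing needs at least ⌈68/20⌉ = 4 bins.
So 4 is already optimal.

0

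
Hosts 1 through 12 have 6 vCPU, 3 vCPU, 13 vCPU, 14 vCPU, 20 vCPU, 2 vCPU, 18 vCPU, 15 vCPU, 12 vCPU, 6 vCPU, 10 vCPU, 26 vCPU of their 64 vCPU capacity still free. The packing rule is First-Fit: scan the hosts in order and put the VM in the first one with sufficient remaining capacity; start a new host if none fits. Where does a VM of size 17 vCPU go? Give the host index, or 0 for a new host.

5

Hosts with room: host 5 (20 vCPU), host 7 (18 vCPU), host 12 (26 vCPU).
The first with room is host 5.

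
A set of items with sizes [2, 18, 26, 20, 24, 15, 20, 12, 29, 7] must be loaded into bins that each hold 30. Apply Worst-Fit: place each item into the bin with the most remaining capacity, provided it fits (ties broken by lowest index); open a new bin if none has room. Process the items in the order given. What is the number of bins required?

7

bin 1: place 2, 28 left
bin 1: place 18, 10 left
bin 2: place 26, 4 left
bin 3: place 20, 10 left
bin 4: place 24, 6 left
bin 5: place 15, 15 left
bin 6: place 20, 10 left
bin 5: place 12, 3 left
bin 7: place 29, 1 left
bin 1: place 7, 3 left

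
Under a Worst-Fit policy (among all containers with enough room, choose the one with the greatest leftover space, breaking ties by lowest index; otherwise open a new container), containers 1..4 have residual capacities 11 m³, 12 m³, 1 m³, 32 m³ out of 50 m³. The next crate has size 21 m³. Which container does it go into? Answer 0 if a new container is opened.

4

Containers with room: container 4 (32 m³).
Most room is container 4 with 32 m³ free.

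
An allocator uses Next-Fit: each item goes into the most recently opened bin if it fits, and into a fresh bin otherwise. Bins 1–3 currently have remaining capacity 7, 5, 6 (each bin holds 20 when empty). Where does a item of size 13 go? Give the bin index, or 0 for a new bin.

Next-Fit only looks at bin 3, which has 6 free.
13 does not fit, so a new bin is opened.

0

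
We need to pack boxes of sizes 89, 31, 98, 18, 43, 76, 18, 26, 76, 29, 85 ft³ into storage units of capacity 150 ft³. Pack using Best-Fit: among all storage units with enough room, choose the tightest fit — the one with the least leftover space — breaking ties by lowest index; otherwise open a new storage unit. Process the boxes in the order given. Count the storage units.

Put 89 ft³ in storage unit 1; 61 ft³ remain.
Put 31 ft³ in storage unit 1; 30 ft³ remain.
Put 98 ft³ in storage unit 2; 52 ft³ remain.
Put 18 ft³ in storage unit 1; 12 ft³ remain.
Put 43 ft³ in storage unit 2; 9 ft³ remain.
Put 76 ft³ in storage unit 3; 74 ft³ remain.
Put 18 ft³ in storage unit 3; 56 ft³ remain.
Put 26 ft³ in storage unit 3; 30 ft³ remain.
Put 76 ft³ in storage unit 4; 74 ft³ remain.
Put 29 ft³ in storage unit 3; 1 ft³ remain.
Put 85 ft³ in storage unit 5; 65 ft³ remain.

5 storage units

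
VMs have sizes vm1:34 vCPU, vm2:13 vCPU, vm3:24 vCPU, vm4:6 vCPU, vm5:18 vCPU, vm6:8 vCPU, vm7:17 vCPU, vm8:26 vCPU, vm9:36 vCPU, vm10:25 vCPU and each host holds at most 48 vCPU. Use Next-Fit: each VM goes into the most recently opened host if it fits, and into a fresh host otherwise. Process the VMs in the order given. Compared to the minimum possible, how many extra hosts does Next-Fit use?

1

Next-Fit: [34,13] [24,6,18] [8,17] [26] [36] [25] → 6 hosts.
Total size 207 vCPU; any packing needs at least ⌈207/48⌉ = 5 hosts.
An optimal packing achieves that bound: [36,8] [34,13] [26,18] [25,17,6] [24] → 5 hosts.
Excess: 6 − 5 = 1.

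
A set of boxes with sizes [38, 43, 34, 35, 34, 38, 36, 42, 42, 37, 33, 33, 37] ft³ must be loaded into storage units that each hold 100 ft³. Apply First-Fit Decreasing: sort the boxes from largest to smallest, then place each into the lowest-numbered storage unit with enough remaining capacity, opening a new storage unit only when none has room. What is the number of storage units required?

Sorted descending: 43, 42, 42, 38, 38, 37, 37, 36, 35, 34, 34, 33, 33.
43 ft³ → storage unit 1 (remaining 57 ft³)
42 ft³ → storage unit 1 (remaining 15 ft³)
42 ft³ → storage unit 2 (remaining 58 ft³)
38 ft³ → storage unit 2 (remaining 20 ft³)
38 ft³ → storage unit 3 (remaining 62 ft³)
37 ft³ → storage unit 3 (remaining 25 ft³)
37 ft³ → storage unit 4 (remaining 63 ft³)
36 ft³ → storage unit 4 (remaining 27 ft³)
35 ft³ → storage unit 5 (remaining 65 ft³)
34 ft³ → storage unit 5 (remaining 31 ft³)
34 ft³ → storage unit 6 (remaining 66 ft³)
33 ft³ → storage unit 6 (remaining 33 ft³)
33 ft³ → storage unit 6 (remaining 0 ft³)

6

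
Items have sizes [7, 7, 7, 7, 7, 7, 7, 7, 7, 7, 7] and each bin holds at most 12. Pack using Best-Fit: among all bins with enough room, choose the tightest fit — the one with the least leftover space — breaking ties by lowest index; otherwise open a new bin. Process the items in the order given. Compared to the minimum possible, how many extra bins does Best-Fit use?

Best-Fit: [7] [7] [7] [7] [7] [7] [7] [7] [7] [7] [7] → 11 bins.
11 items exceed 6 (half the capacity), and no two of those can share a bin, so at least 11 bins are needed.
So 11 is already optimal.

0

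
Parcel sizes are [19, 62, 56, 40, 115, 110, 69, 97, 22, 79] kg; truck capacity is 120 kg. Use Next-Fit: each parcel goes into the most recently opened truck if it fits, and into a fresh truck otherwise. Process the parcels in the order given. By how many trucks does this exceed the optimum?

Next-Fit: [19,62] [56,40] [115] [110] [69] [97,22] [79] → 7 trucks.
Total size 669 kg; any packing needs at least ⌈669/120⌉ = 6 trucks.
An optimal packing achieves that bound: [115] [110] [97,22] [79,40] [69,19] [62,56] → 6 trucks.
Excess: 7 − 6 = 1.

1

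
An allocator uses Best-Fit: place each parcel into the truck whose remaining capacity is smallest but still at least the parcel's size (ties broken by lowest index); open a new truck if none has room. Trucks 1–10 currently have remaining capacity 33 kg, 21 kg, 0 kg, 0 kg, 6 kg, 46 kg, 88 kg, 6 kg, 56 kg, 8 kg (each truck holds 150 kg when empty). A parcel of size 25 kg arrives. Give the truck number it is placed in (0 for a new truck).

1

Trucks with room: truck 1 (33 kg), truck 6 (46 kg), truck 7 (88 kg), truck 9 (56 kg).
Tightest fit is truck 1 with 33 kg free.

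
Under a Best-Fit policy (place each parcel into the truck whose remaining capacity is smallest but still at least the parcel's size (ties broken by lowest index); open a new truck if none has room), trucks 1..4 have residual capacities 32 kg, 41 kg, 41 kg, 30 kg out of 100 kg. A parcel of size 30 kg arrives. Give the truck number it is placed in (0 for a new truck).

4

Trucks with room: truck 1 (32 kg), truck 2 (41 kg), truck 3 (41 kg), truck 4 (30 kg).
Tightest fit is truck 4 with 30 kg free.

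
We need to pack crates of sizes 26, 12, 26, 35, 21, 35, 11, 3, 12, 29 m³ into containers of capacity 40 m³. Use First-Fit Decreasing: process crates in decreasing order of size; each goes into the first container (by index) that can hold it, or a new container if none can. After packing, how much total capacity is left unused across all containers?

30

Sorted descending: 35, 35, 29, 26, 26, 21, 12, 12, 11, 3.
Put 35 m³ in container 1; 5 m³ remain.
Put 35 m³ in container 2; 5 m³ remain.
Put 29 m³ in container 3; 11 m³ remain.
Put 26 m³ in container 4; 14 m³ remain.
Put 26 m³ in container 5; 14 m³ remain.
Put 21 m³ in container 6; 19 m³ remain.
Put 12 m³ in container 4; 2 m³ remain.
Put 12 m³ in container 5; 2 m³ remain.
Put 11 m³ in container 3; 0 m³ remain.
Put 3 m³ in container 1; 2 m³ remain.
6 containers × 40 m³ = 240 m³; used 210 m³; unused 30 m³.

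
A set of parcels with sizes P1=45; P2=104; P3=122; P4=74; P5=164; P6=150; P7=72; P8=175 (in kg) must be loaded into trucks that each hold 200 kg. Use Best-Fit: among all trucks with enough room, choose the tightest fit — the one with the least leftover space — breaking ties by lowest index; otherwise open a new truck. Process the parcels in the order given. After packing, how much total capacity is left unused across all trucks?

Put P1 (45 kg) in truck 1; 155 kg remain.
Put P2 (104 kg) in truck 1; 51 kg remain.
Put P3 (122 kg) in truck 2; 78 kg remain.
Put P4 (74 kg) in truck 2; 4 kg remain.
Put P5 (164 kg) in truck 3; 36 kg remain.
Put P6 (150 kg) in truck 4; 50 kg remain.
Put P7 (72 kg) in truck 5; 128 kg remain.
Put P8 (175 kg) in truck 6; 25 kg remain.
6 trucks × 200 kg = 1200 kg; used 906 kg; unused 294 kg.

294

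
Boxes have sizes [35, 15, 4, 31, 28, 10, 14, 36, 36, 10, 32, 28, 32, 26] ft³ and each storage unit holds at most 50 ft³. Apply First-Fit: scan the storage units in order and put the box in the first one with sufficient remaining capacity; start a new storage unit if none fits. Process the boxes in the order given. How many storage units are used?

35 ft³ → storage unit 1 (remaining 15 ft³)
15 ft³ → storage unit 1 (remaining 0 ft³)
4 ft³ → storage unit 2 (remaining 46 ft³)
31 ft³ → storage unit 2 (remaining 15 ft³)
28 ft³ → storage unit 3 (remaining 22 ft³)
10 ft³ → storage unit 2 (remaining 5 ft³)
14 ft³ → storage unit 3 (remaining 8 ft³)
36 ft³ → storage unit 4 (remaining 14 ft³)
36 ft³ → storage unit 5 (remaining 14 ft³)
10 ft³ → storage unit 4 (remaining 4 ft³)
32 ft³ → storage unit 6 (remaining 18 ft³)
28 ft³ → storage unit 7 (remaining 22 ft³)
32 ft³ → storage unit 8 (remaining 18 ft³)
26 ft³ → storage unit 9 (remaining 24 ft³)
Final storage units: [35,15] [4,31,10] [28,14] [36,10] [36] [32] [28] [32] [26].

9 storage units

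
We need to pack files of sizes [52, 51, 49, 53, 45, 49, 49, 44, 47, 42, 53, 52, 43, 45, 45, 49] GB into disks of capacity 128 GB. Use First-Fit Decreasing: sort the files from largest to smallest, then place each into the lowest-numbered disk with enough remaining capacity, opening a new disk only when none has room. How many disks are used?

Sorted descending: 53, 53, 52, 52, 51, 49, 49, 49, 49, 47, 45, 45, 45, 44, 43, 42.
Put 53 GB in disk 1; 75 GB remain.
Put 53 GB in disk 1; 22 GB remain.
Put 52 GB in disk 2; 76 GB remain.
Put 52 GB in disk 2; 24 GB remain.
Put 51 GB in disk 3; 77 GB remain.
Put 49 GB in disk 3; 28 GB remain.
Put 49 GB in disk 4; 79 GB remain.
Put 49 GB in disk 4; 30 GB remain.
Put 49 GB in disk 5; 79 GB remain.
Put 47 GB in disk 5; 32 GB remain.
Put 45 GB in disk 6; 83 GB remain.
Put 45 GB in disk 6; 38 GB remain.
Put 45 GB in disk 7; 83 GB remain.
Put 44 GB in disk 7; 39 GB remain.
Put 43 GB in disk 8; 85 GB remain.
Put 42 GB in disk 8; 43 GB remain.
Final disks: [53,53] [52,52] [51,49] [49,49] [49,47] [45,45] [45,44] [43,42].

8 disks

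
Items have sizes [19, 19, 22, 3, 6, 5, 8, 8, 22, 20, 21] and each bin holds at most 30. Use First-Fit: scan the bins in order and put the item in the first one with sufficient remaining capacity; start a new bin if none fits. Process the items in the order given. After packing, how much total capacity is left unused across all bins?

bin 1: place 19, 11 left
bin 2: place 19, 11 left
bin 3: place 22, 8 left
bin 1: place 3, 8 left
bin 1: place 6, 2 left
bin 2: place 5, 6 left
bin 3: place 8, 0 left
bin 4: place 8, 22 left
bin 4: place 22, 0 left
bin 5: place 20, 10 left
bin 6: place 21, 9 left
6 bins × 30 = 180; used 153; unused 27.

27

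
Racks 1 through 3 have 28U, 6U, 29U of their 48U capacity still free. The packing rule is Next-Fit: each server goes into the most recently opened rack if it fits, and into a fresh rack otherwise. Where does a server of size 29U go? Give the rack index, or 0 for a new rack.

Next-Fit only looks at rack 3, which has 29U free.
29U fits there.

3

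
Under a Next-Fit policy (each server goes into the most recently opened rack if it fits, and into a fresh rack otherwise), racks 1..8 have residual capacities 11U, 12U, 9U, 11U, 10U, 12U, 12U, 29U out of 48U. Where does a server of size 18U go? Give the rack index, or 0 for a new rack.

Next-Fit only looks at rack 8, which has 29U free.
18U fits there.

8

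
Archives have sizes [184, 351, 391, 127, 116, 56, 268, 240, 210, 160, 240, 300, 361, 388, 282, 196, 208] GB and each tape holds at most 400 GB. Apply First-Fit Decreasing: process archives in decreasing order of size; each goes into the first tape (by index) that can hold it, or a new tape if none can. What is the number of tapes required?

12

Sorted descending: 391, 388, 361, 351, 300, 282, 268, 240, 240, 210, 208, 196, 184, 160, 127, 116, 56.
Put 391 GB in tape 1; 9 GB remain.
Put 388 GB in tape 2; 12 GB remain.
Put 361 GB in tape 3; 39 GB remain.
Put 351 GB in tape 4; 49 GB remain.
Put 300 GB in tape 5; 100 GB remain.
Put 282 GB in tape 6; 118 GB remain.
Put 268 GB in tape 7; 132 GB remain.
Put 240 GB in tape 8; 160 GB remain.
Put 240 GB in tape 9; 160 GB remain.
Put 210 GB in tape 10; 190 GB remain.
Put 208 GB in tape 11; 192 GB remain.
Put 196 GB in tape 12; 204 GB remain.
Put 184 GB in tape 10; 6 GB remain.
Put 160 GB in tape 8; 0 GB remain.
Put 127 GB in tape 7; 5 GB remain.
Put 116 GB in tape 6; 2 GB remain.
Put 56 GB in tape 5; 44 GB remain.
Final tapes: [391] [388] [361] [351] [300,56] [282,116] [268,127] [240,160] [240] [210,184] [208] [196].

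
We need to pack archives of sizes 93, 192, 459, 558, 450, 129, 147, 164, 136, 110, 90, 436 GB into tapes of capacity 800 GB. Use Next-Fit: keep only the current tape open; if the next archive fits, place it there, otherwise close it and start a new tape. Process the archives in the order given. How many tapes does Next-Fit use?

5

93 GB → tape 1 (remaining 707 GB)
192 GB → tape 1 (remaining 515 GB)
459 GB → tape 1 (remaining 56 GB)
558 GB → tape 2 (remaining 242 GB)
450 GB → tape 3 (remaining 350 GB)
129 GB → tape 3 (remaining 221 GB)
147 GB → tape 3 (remaining 74 GB)
164 GB → tape 4 (remaining 636 GB)
136 GB → tape 4 (remaining 500 GB)
110 GB → tape 4 (remaining 390 GB)
90 GB → tape 4 (remaining 300 GB)
436 GB → tape 5 (remaining 364 GB)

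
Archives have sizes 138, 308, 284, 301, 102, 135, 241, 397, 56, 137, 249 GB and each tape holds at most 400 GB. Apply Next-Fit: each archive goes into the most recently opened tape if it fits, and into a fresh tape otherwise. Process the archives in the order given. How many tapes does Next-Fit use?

9

138 GB → tape 1 (remaining 262 GB)
308 GB → tape 2 (remaining 92 GB)
284 GB → tape 3 (remaining 116 GB)
301 GB → tape 4 (remaining 99 GB)
102 GB → tape 5 (remaining 298 GB)
135 GB → tape 5 (remaining 163 GB)
241 GB → tape 6 (remaining 159 GB)
397 GB → tape 7 (remaining 3 GB)
56 GB → tape 8 (remaining 344 GB)
137 GB → tape 8 (remaining 207 GB)
249 GB → tape 9 (remaining 151 GB)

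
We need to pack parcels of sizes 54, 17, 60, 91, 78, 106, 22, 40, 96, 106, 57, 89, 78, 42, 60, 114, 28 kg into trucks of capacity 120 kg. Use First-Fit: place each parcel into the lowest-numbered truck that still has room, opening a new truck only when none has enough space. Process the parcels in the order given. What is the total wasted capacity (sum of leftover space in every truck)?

182

Put 54 kg in truck 1; 66 kg remain.
Put 17 kg in truck 1; 49 kg remain.
Put 60 kg in truck 2; 60 kg remain.
Put 91 kg in truck 3; 29 kg remain.
Put 78 kg in truck 4; 42 kg remain.
Put 106 kg in truck 5; 14 kg remain.
Put 22 kg in truck 1; 27 kg remain.
Put 40 kg in truck 2; 20 kg remain.
Put 96 kg in truck 6; 24 kg remain.
Put 106 kg in truck 7; 14 kg remain.
Put 57 kg in truck 8; 63 kg remain.
Put 89 kg in truck 9; 31 kg remain.
Put 78 kg in truck 10; 42 kg remain.
Put 42 kg in truck 4; 0 kg remain.
Put 60 kg in truck 8; 3 kg remain.
Put 114 kg in truck 11; 6 kg remain.
Put 28 kg in truck 3; 1 kg remain.
11 trucks × 120 kg = 1320 kg; used 1138 kg; unused 182 kg.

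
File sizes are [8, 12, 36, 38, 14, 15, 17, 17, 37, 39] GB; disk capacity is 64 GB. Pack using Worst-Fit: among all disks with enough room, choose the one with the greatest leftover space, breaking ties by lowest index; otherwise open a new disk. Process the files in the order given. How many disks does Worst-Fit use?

8 GB → disk 1 (remaining 56 GB)
12 GB → disk 1 (remaining 44 GB)
36 GB → disk 1 (remaining 8 GB)
38 GB → disk 2 (remaining 26 GB)
14 GB → disk 2 (remaining 12 GB)
15 GB → disk 3 (remaining 49 GB)
17 GB → disk 3 (remaining 32 GB)
17 GB → disk 3 (remaining 15 GB)
37 GB → disk 4 (remaining 27 GB)
39 GB → disk 5 (remaining 25 GB)
Final disks: [8,12,36] [38,14] [15,17,17] [37] [39].

5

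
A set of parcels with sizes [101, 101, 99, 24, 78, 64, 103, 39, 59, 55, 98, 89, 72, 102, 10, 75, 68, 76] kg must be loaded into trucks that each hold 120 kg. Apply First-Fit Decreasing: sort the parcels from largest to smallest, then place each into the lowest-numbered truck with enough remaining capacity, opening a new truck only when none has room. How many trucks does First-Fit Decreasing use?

14

Sorted descending: 103, 102, 101, 101, 99, 98, 89, 78, 76, 75, 72, 68, 64, 59, 55, 39, 24, 10.
Put 103 kg in truck 1; 17 kg remain.
Put 102 kg in truck 2; 18 kg remain.
Put 101 kg in truck 3; 19 kg remain.
Put 101 kg in truck 4; 19 kg remain.
Put 99 kg in truck 5; 21 kg remain.
Put 98 kg in truck 6; 22 kg remain.
Put 89 kg in truck 7; 31 kg remain.
Put 78 kg in truck 8; 42 kg remain.
Put 76 kg in truck 9; 44 kg remain.
Put 75 kg in truck 10; 45 kg remain.
Put 72 kg in truck 11; 48 kg remain.
Put 68 kg in truck 12; 52 kg remain.
Put 64 kg in truck 13; 56 kg remain.
Put 59 kg in truck 14; 61 kg remain.
Put 55 kg in truck 13; 1 kg remain.
Put 39 kg in truck 8; 3 kg remain.
Put 24 kg in truck 7; 7 kg remain.
Put 10 kg in truck 1; 7 kg remain.
Final trucks: [103,10] [102] [101] [101] [99] [98] [89,24] [78,39] [76] [75] [72] [68] [64,55] [59].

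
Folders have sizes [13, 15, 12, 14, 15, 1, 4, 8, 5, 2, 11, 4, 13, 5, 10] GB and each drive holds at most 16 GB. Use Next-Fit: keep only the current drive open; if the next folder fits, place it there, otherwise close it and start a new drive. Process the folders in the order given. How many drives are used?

Put 13 GB in drive 1; 3 GB remain.
Put 15 GB in drive 2; 1 GB remain.
Put 12 GB in drive 3; 4 GB remain.
Put 14 GB in drive 4; 2 GB remain.
Put 15 GB in drive 5; 1 GB remain.
Put 1 GB in drive 5; 0 GB remain.
Put 4 GB in drive 6; 12 GB remain.
Put 8 GB in drive 6; 4 GB remain.
Put 5 GB in drive 7; 11 GB remain.
Put 2 GB in drive 7; 9 GB remain.
Put 11 GB in drive 8; 5 GB remain.
Put 4 GB in drive 8; 1 GB remain.
Put 13 GB in drive 9; 3 GB remain.
Put 5 GB in drive 10; 11 GB remain.
Put 10 GB in drive 10; 1 GB remain.

10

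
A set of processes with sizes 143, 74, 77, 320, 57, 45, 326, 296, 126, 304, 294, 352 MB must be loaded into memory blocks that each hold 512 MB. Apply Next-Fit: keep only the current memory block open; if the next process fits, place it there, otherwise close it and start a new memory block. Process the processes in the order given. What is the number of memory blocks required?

7 memory blocks

143 MB → memory block 1 (remaining 369 MB)
74 MB → memory block 1 (remaining 295 MB)
77 MB → memory block 1 (remaining 218 MB)
320 MB → memory block 2 (remaining 192 MB)
57 MB → memory block 2 (remaining 135 MB)
45 MB → memory block 2 (remaining 90 MB)
326 MB → memory block 3 (remaining 186 MB)
296 MB → memory block 4 (remaining 216 MB)
126 MB → memory block 4 (remaining 90 MB)
304 MB → memory block 5 (remaining 208 MB)
294 MB → memory block 6 (remaining 218 MB)
352 MB → memory block 7 (remaining 160 MB)
Final memory blocks: [143,74,77] [320,57,45] [326] [296,126] [304] [294] [352].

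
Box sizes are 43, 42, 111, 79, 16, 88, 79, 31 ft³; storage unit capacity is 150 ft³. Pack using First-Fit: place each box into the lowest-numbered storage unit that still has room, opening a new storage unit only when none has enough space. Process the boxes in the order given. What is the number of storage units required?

storage unit 1: place 43 ft³, 107 ft³ left
storage unit 1: place 42 ft³, 65 ft³ left
storage unit 2: place 111 ft³, 39 ft³ left
storage unit 3: place 79 ft³, 71 ft³ left
storage unit 1: place 16 ft³, 49 ft³ left
storage unit 4: place 88 ft³, 62 ft³ left
storage unit 5: place 79 ft³, 71 ft³ left
storage unit 1: place 31 ft³, 18 ft³ left

5 storage units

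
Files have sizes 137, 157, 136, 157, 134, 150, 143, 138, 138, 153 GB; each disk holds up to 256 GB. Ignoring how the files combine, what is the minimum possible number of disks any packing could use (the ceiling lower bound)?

Total size = 137 + 157 + 136 + 157 + 134 + 150 + 143 + 138 + 138 + 153 = 1443 GB.
⌈1443 / 256⌉ = 6.

6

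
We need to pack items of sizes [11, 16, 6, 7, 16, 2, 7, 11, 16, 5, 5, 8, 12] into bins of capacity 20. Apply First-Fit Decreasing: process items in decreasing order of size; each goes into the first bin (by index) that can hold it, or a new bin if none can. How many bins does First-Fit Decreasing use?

7 bins

Sorted descending: 16, 16, 16, 12, 11, 11, 8, 7, 7, 6, 5, 5, 2.
16 → bin 1 (remaining 4)
16 → bin 2 (remaining 4)
16 → bin 3 (remaining 4)
12 → bin 4 (remaining 8)
11 → bin 5 (remaining 9)
11 → bin 6 (remaining 9)
8 → bin 4 (remaining 0)
7 → bin 5 (remaining 2)
7 → bin 6 (remaining 2)
6 → bin 7 (remaining 14)
5 → bin 7 (remaining 9)
5 → bin 7 (remaining 4)
2 → bin 1 (remaining 2)
Final bins: [16,2] [16] [16] [12,8] [11,7] [11,7] [6,5,5].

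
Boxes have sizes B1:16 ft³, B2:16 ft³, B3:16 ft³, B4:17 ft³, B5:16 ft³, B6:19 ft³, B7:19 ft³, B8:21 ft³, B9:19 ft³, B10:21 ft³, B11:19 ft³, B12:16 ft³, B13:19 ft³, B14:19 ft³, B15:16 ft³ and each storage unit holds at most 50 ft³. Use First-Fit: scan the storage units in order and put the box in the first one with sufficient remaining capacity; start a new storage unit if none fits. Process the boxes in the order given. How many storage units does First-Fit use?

storage unit 1: place B1 (16 ft³), 34 ft³ left
storage unit 1: place B2 (16 ft³), 18 ft³ left
storage unit 1: place B3 (16 ft³), 2 ft³ left
storage unit 2: place B4 (17 ft³), 33 ft³ left
storage unit 2: place B5 (16 ft³), 17 ft³ left
storage unit 3: place B6 (19 ft³), 31 ft³ left
storage unit 3: place B7 (19 ft³), 12 ft³ left
storage unit 4: place B8 (21 ft³), 29 ft³ left
storage unit 4: place B9 (19 ft³), 10 ft³ left
storage unit 5: place B10 (21 ft³), 29 ft³ left
storage unit 5: place B11 (19 ft³), 10 ft³ left
storage unit 2: place B12 (16 ft³), 1 ft³ left
storage unit 6: place B13 (19 ft³), 31 ft³ left
storage unit 6: place B14 (19 ft³), 12 ft³ left
storage unit 7: place B15 (16 ft³), 34 ft³ left
Final storage units: [16,16,16] [17,16,16] [19,19] [21,19] [21,19] [19,19] [16].

7 storage units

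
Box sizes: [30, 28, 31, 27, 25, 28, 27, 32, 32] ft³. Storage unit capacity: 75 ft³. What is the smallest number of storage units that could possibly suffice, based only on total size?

Total size = 30 + 28 + 31 + 27 + 25 + 28 + 27 + 32 + 32 = 260 ft³.
⌈260 / 75⌉ = 4.

4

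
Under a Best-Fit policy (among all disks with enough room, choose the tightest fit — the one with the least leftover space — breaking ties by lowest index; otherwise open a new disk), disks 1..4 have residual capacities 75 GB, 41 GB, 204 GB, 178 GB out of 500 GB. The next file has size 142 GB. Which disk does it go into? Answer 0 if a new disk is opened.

4

Disks with room: disk 3 (204 GB), disk 4 (178 GB).
Tightest fit is disk 4 with 178 GB free.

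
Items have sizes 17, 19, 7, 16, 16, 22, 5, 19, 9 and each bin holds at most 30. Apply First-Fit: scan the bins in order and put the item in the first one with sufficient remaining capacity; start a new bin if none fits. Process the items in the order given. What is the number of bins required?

bin 1: place 17, 13 left
bin 2: place 19, 11 left
bin 1: place 7, 6 left
bin 3: place 16, 14 left
bin 4: place 16, 14 left
bin 5: place 22, 8 left
bin 1: place 5, 1 left
bin 6: place 19, 11 left
bin 2: place 9, 2 left
Final bins: [17,7,5] [19,9] [16] [16] [22] [19].

6 bins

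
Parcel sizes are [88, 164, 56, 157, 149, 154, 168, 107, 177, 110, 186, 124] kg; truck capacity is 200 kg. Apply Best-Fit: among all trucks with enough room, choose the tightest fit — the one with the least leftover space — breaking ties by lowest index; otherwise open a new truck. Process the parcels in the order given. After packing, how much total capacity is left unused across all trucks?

560

Put 88 kg in truck 1; 112 kg remain.
Put 164 kg in truck 2; 36 kg remain.
Put 56 kg in truck 1; 56 kg remain.
Put 157 kg in truck 3; 43 kg remain.
Put 149 kg in truck 4; 51 kg remain.
Put 154 kg in truck 5; 46 kg remain.
Put 168 kg in truck 6; 32 kg remain.
Put 107 kg in truck 7; 93 kg remain.
Put 177 kg in truck 8; 23 kg remain.
Put 110 kg in truck 9; 90 kg remain.
Put 186 kg in truck 10; 14 kg remain.
Put 124 kg in truck 11; 76 kg remain.
11 trucks × 200 kg = 2200 kg; used 1640 kg; unused 560 kg.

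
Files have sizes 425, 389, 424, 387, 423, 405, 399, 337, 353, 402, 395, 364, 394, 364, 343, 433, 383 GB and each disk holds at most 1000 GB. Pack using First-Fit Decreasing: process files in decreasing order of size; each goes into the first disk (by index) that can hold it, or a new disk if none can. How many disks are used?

Sorted descending: 433, 425, 424, 423, 405, 402, 399, 395, 394, 389, 387, 383, 364, 364, 353, 343, 337.
disk 1: place 433 GB, 567 GB left
disk 1: place 425 GB, 142 GB left
disk 2: place 424 GB, 576 GB left
disk 2: place 423 GB, 153 GB left
disk 3: place 405 GB, 595 GB left
disk 3: place 402 GB, 193 GB left
disk 4: place 399 GB, 601 GB left
disk 4: place 395 GB, 206 GB left
disk 5: place 394 GB, 606 GB left
disk 5: place 389 GB, 217 GB left
disk 6: place 387 GB, 613 GB left
disk 6: place 383 GB, 230 GB left
disk 7: place 364 GB, 636 GB left
disk 7: place 364 GB, 272 GB left
disk 8: place 353 GB, 647 GB left
disk 8: place 343 GB, 304 GB left
disk 9: place 337 GB, 663 GB left
Final disks: [433,425] [424,423] [405,402] [399,395] [394,389] [387,383] [364,364] [353,343] [337].

9 disks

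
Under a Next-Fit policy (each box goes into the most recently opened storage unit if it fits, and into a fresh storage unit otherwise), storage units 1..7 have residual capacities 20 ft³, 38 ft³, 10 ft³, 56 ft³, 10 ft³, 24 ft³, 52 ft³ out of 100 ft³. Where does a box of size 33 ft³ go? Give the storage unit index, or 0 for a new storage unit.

7

Next-Fit only looks at storage unit 7, which has 52 ft³ free.
33 ft³ fits there.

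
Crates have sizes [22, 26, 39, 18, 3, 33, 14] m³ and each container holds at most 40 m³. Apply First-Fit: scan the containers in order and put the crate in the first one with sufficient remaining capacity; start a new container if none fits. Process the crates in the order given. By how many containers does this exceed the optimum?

1

First-Fit: [22,18] [26,3] [39] [33] [14] → 5 containers.
Total size 155 m³; any packing needs at least ⌈155/40⌉ = 4 containers.
An optimal packing achieves that bound: [39] [33,3] [26,14] [22,18] → 4 containers.
Excess: 5 − 4 = 1.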